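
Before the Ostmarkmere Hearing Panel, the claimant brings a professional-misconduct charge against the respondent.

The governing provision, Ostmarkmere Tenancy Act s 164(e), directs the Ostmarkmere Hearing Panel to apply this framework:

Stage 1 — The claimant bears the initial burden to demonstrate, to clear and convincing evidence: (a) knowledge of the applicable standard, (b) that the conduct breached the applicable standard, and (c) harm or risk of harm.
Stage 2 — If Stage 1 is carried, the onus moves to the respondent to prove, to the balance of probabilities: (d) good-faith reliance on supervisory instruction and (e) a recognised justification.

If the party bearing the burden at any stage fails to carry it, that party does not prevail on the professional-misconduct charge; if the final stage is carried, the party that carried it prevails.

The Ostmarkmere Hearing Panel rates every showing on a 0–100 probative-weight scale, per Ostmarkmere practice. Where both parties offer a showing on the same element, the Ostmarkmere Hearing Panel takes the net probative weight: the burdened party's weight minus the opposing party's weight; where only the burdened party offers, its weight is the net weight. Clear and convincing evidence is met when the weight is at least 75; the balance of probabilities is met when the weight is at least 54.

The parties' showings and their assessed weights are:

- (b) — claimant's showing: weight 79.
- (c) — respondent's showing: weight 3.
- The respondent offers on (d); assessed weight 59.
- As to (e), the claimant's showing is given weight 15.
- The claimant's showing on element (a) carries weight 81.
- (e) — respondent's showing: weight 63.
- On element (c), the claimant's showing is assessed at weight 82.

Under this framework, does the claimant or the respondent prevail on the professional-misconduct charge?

Stage 1 — burden on claimant; standard: clear and convincing evidence (weight is at least 75).
    (a): 81 ≥ 75 [met]
    (b): 79 ≥ 75 [met]
    (c): 82 − 3 = 79 ≥ 75 [met]
  Stage 1 carried; the burden shifts to the respondent.
Stage 2 — burden on respondent; standard: the balance of probabilities (weight is at least 54).
    (d): 59 ≥ 54 [met]
    (e): 63 − 15 = 48 < 54 [not met]
  Not every element is met, so the respondent fails to carry Stage 2.
So the claimant prevails.

claimant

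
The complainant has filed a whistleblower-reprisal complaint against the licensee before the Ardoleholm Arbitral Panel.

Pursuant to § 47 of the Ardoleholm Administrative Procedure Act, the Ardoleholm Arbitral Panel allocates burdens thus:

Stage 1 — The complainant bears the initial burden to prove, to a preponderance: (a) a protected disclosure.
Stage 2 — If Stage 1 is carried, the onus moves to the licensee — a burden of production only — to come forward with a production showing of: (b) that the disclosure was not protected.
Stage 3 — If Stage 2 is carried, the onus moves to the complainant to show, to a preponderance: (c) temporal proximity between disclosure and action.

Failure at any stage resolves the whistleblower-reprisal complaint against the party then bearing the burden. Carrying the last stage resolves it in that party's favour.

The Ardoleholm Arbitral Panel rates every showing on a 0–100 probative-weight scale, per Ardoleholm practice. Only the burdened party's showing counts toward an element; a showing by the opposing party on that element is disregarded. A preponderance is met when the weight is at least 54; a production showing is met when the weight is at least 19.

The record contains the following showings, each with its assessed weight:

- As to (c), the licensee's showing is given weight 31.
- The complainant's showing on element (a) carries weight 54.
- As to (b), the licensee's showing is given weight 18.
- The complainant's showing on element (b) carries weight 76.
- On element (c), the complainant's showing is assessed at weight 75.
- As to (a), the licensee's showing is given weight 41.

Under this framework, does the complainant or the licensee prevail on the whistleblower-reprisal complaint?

complainant

At Stage 1 the complainant must meet a preponderance (weight is at least 54): on (a) the weight is 54 (the licensee's 41 is given no effect), which does reach 54, so (a) meets the standard.
  The complainant carries Stage 1; the licensee now bears the burden.
At Stage 2 the licensee must meet a production showing (weight is at least 19): on (b) the weight is 18 (the complainant's 76 is given no effect), which does not reach 19, so (b) does not meet the standard.
  Stage 2 not carried; the licensee fails its burden.
So the complainant prevails.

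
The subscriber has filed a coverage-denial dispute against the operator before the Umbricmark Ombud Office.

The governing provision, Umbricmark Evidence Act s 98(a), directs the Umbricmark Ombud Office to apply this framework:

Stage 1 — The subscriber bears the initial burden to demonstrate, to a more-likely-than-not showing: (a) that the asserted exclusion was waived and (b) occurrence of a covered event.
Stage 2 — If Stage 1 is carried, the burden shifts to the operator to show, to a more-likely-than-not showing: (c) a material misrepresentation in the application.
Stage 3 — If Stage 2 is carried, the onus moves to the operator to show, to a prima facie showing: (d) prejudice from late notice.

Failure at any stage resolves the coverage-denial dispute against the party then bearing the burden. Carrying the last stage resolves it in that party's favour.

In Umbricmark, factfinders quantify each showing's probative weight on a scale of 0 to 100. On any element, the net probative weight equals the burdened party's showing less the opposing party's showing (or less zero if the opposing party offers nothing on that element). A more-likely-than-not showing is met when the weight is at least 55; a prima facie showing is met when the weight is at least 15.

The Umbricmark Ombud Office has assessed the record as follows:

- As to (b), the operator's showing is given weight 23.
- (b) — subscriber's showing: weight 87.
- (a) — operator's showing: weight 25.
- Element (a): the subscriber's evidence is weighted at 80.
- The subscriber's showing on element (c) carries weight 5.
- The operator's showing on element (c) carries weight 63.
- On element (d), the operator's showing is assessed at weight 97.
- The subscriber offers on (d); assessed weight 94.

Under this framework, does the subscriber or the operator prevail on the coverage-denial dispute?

subscriber

Stage 1 — burden on subscriber; standard: a more-likely-than-not showing (weight is at least 55).
    (a): 80 − 25 = 55 ≥ 55 [met]
    (b): 87 − 23 = 64 ≥ 55 [met]
  The subscriber carries Stage 1; the operator now bears the burden.
Stage 2 — burden on operator; standard: a more-likely-than-not showing (weight is at least 55).
    (c): 63 − 5 = 58 ≥ 55 [met]
  Stage 2 is satisfied; the operator continues to bear the burden.
Stage 3 — burden on operator; standard: a prima facie showing (weight is at least 15).
    (d): 97 − 94 = 3 < 15 [not met]
  Stage 3 not carried; the operator fails its burden.
The analysis ends at Stage 3; the subscriber prevails.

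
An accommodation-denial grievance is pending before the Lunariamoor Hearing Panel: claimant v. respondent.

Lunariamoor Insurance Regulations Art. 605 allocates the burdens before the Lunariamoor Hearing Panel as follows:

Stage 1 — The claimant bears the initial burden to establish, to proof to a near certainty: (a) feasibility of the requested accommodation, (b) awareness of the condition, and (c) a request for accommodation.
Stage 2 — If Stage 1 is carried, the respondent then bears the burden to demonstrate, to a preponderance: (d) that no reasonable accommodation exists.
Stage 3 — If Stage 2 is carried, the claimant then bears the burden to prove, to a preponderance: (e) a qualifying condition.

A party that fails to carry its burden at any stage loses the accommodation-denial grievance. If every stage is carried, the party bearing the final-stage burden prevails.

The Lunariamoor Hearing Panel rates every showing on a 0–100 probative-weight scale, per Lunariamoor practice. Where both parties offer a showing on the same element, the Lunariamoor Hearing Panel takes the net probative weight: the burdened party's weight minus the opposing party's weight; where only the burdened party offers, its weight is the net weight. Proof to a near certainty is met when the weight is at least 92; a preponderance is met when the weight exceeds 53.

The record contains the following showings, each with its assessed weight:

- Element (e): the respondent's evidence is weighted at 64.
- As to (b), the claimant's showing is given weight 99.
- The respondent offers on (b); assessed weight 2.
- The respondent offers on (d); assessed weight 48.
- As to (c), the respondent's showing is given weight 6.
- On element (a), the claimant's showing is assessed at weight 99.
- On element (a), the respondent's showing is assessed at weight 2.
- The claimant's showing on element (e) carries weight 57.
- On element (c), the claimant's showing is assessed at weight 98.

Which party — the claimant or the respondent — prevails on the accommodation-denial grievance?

claimant

Stage 1 (claimant, proof to a near certainty, weight is at least 92): (a) net 99−2=97 ≥ 92 — meets; (b) net 99−2=97 ≥ 92 — meets; (c) net 98−6=92 ≥ 92 — meets.
  Stage 1 carried; the burden shifts to the respondent.
Stage 2 (respondent, a preponderance, weight exceeds 53): (d) 48 ≤ 53 — fails.
  Stage 2 not carried; the respondent fails its burden.
So the claimant prevails.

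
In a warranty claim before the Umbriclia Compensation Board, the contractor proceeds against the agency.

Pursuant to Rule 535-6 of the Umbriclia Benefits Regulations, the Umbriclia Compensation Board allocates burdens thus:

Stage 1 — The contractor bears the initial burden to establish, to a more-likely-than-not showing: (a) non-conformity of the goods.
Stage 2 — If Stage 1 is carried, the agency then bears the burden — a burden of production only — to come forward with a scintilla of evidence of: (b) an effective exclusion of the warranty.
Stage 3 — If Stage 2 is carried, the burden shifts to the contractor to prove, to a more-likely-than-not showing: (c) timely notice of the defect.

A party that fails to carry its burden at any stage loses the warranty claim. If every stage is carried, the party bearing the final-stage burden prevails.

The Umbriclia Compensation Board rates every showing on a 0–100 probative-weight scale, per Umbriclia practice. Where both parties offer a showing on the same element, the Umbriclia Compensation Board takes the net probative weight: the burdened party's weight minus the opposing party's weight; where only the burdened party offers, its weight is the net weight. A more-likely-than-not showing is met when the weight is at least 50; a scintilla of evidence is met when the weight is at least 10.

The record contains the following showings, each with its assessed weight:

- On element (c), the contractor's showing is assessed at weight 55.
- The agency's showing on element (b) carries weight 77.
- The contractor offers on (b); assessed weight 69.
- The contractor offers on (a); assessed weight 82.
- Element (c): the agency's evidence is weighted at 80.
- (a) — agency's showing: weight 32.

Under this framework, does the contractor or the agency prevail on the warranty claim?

contractor

Stage 1 — burden on contractor; standard: a more-likely-than-not showing (weight is at least 50).
    (a): 82 − 32 = 50 ≥ 50 [met]
  All elements met. The burden passes to the agency.
Stage 2 — burden on agency; standard: a scintilla of evidence (weight is at least 10).
    (b): 77 − 69 = 8 < 10 [not met]
  Not every element is met, so the agency fails to carry Stage 2.
So the contractor prevails.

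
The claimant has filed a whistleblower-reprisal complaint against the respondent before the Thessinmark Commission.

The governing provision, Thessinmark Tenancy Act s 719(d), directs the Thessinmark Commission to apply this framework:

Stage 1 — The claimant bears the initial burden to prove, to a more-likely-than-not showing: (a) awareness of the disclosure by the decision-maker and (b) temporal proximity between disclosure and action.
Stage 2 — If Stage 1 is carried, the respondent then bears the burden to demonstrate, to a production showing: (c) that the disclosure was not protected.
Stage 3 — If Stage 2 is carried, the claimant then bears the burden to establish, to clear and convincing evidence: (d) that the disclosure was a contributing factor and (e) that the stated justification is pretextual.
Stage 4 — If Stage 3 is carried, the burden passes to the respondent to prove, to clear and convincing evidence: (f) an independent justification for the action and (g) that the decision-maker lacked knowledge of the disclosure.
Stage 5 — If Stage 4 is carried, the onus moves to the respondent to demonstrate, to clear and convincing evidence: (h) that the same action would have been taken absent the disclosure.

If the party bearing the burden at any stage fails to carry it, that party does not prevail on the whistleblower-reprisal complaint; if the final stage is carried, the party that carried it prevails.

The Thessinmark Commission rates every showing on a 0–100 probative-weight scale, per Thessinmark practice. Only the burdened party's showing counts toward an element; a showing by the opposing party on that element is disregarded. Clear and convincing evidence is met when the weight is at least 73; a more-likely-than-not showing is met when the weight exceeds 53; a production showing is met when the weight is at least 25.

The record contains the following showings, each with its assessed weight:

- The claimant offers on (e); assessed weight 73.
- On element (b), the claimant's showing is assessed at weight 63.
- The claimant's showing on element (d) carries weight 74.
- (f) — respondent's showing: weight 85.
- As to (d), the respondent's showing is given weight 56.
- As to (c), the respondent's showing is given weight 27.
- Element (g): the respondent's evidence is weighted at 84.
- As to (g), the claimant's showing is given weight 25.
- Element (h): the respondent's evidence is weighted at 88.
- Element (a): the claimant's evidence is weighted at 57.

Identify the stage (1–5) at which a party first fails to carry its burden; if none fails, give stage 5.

Stage 1 — burden on claimant; standard: a more-likely-than-not showing (weight exceeds 53).
    (a): 57 > 53 [met]
    (b): 63 > 53 [met]
  Stage 1 is satisfied; the onus moves to the respondent.
Stage 2 — burden on respondent; standard: a production showing (weight is at least 25).
    (c): 27 ≥ 25 [met]
  The respondent carries Stage 2; the claimant now bears the burden.
Stage 3 — burden on claimant; standard: clear and convincing evidence (weight is at least 73).
    (d): 74 (respondent's 56 disregarded) ≥ 73 [met]
    (e): 73 ≥ 73 [met]
  The claimant carries Stage 3; the respondent now bears the burden.
Stage 4 — burden on respondent; standard: clear and convincing evidence (weight is at least 73).
    (f): 85 ≥ 73 [met]
    (g): 84 (claimant's 25 disregarded) ≥ 73 [met]
  Stage 4 carried; the burden remains with the respondent.
Stage 5 — burden on respondent; standard: clear and convincing evidence (weight is at least 73).
    (h): 88 ≥ 73 [met]
  All elements met at the final stage.
With every stage satisfied, the respondent prevails.

stage 5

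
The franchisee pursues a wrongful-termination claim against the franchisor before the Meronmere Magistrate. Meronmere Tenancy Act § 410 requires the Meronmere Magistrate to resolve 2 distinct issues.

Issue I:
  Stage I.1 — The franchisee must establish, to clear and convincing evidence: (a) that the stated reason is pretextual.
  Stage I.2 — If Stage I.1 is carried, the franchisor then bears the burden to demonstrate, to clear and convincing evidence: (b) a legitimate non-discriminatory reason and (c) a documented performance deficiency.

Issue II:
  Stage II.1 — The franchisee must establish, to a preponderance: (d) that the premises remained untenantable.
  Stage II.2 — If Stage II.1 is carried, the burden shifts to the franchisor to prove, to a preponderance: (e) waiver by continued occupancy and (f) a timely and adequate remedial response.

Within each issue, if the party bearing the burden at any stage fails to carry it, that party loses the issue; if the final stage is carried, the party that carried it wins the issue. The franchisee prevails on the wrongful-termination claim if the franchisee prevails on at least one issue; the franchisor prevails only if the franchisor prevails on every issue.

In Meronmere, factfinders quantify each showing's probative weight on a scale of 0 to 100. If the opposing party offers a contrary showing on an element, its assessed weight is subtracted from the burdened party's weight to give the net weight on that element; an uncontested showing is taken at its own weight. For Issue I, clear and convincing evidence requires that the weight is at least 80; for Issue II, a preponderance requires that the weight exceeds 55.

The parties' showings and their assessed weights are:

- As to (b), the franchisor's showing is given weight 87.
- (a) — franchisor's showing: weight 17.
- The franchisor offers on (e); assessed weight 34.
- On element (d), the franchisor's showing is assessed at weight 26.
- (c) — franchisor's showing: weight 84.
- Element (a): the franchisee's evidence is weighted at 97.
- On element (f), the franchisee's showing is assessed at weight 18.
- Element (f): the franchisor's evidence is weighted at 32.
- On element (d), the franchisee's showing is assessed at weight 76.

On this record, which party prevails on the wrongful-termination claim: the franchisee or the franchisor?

— Issue I —
Stage I.1 — burden on franchisee; standard: clear and convincing evidence (weight is at least 80).
    (a): 97 − 17 = 80 ≥ 80 [met]
  All elements met. The burden passes to the franchisor.
Stage I.2 — burden on franchisor; standard: clear and convincing evidence (weight is at least 80).
    (b): 87 ≥ 80 [met]
    (c): 84 ≥ 80 [met]
  All elements met at the final stage.
With every stage satisfied, the franchisor prevails on this issue.
— Issue II —
At Stage II.1 the franchisee must meet a preponderance (weight exceeds 55): on (d) the weight is 76 less the opposing 26 gives net 50, ≤ 55, so (d) does not meet the standard.
  Stage II.1 not carried; the franchisee fails its burden.
The franchisor prevails on this issue.
Per-issue: Issue I → franchisor; Issue II → franchisor. The franchisee must prevail on at least one issue; overall, the franchisor prevails.

franchisor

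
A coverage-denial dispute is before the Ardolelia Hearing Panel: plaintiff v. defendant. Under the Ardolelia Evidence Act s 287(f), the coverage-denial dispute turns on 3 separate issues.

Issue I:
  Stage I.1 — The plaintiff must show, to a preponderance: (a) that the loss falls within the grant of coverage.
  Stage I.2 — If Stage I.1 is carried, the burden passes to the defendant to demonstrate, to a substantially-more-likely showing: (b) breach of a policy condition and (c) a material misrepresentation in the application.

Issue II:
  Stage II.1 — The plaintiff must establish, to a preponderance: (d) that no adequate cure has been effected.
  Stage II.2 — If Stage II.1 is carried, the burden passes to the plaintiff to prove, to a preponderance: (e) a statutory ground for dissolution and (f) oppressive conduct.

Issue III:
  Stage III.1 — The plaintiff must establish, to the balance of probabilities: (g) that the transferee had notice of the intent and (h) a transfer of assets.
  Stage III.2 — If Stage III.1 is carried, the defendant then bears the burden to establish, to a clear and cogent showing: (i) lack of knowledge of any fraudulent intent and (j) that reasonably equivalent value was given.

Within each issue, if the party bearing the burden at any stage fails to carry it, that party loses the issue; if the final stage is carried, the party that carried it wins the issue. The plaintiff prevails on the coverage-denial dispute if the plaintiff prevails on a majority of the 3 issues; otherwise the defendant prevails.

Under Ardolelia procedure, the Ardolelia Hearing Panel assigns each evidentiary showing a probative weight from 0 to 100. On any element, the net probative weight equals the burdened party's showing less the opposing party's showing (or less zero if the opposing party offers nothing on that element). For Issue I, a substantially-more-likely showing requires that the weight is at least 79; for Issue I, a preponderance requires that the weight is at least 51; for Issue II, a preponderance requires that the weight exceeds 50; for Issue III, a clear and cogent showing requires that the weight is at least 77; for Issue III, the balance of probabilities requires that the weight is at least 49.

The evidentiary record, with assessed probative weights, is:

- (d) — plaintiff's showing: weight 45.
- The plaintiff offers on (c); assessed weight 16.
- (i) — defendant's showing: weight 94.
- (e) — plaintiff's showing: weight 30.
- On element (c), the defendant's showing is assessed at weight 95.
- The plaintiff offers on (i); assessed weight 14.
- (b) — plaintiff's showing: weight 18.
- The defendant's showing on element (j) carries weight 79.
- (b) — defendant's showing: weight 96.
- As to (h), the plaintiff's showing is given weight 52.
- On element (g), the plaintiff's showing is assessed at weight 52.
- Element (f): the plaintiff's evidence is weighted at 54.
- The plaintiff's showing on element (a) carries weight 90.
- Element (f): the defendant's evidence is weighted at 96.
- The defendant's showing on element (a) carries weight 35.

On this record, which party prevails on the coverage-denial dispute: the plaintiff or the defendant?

— Issue I —
At Stage I.1 the plaintiff must meet a preponderance (weight is at least 51): on (a) the weight is 90 less the opposing 35 gives net 55, which does reach 51, so (a) meets the standard.
  Stage I.1 is satisfied; the onus moves to the defendant.
At Stage I.2 the defendant must meet a substantially-more-likely showing (weight is at least 79): on (b) the weight is 96 less the opposing 18 gives net 78, which does not reach 79, so (b) does not meet the standard; on (c) the weight is 95 less the opposing 16 gives net 79, which does reach 79, so (c) meets the standard.
  The defendant does not carry Stage I.2.
So the plaintiff prevails on this issue.
— Issue II —
Stage II.1 — burden on plaintiff; standard: a preponderance (weight exceeds 50).
    (d): 45 ≤ 50 [not met]
  The plaintiff does not carry Stage II.1.
So the defendant prevails on this issue.
— Issue III —
Stage III.1 — burden on plaintiff; standard: the balance of probabilities (weight is at least 49).
    (g): 52 ≥ 49 [met]
    (h): 52 ≥ 49 [met]
  The plaintiff carries Stage III.1; the defendant now bears the burden.
Stage III.2 — burden on defendant; standard: a clear and cogent showing (weight is at least 77).
    (i): 94 − 14 = 80 ≥ 77 [met]
    (j): 79 ≥ 77 [met]
  The defendant carries the last stage.
All stages carried — the defendant prevails on this issue.
Per-issue: Issue I → plaintiff; Issue II → defendant; Issue III → defendant. The plaintiff must prevail on a majority of issues; overall, the defendant prevails.

defendant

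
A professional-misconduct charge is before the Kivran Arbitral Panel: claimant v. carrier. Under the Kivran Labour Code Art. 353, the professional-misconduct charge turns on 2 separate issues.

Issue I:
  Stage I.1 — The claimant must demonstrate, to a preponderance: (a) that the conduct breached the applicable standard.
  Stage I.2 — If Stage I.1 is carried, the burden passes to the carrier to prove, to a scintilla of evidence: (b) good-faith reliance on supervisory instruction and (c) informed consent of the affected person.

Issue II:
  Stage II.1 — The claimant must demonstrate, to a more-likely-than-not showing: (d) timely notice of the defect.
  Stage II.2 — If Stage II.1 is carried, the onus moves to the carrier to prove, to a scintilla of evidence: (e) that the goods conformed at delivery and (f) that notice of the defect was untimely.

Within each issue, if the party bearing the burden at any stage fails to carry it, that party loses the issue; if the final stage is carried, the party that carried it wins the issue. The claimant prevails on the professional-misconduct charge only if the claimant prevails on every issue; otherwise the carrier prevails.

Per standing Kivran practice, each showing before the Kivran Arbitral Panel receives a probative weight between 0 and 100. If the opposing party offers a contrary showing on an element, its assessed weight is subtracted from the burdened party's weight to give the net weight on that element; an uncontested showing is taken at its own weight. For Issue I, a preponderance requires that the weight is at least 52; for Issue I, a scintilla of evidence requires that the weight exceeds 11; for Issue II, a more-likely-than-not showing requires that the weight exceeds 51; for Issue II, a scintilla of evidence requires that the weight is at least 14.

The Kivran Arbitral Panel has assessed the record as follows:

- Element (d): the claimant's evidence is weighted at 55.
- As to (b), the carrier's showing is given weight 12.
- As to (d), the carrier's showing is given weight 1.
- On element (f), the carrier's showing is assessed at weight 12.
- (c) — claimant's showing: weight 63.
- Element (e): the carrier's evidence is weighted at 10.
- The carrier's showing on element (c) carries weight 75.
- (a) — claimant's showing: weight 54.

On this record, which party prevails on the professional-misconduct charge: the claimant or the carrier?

— Issue I —
Stage I.1 — burden on claimant; standard: a preponderance (weight is at least 52).
    (a): 54 ≥ 52 [met]
  Stage I.1 carried; the burden shifts to the carrier.
Stage I.2 — burden on carrier; standard: a scintilla of evidence (weight exceeds 11).
    (b): 12 > 11 [met]
    (c): 75 − 63 = 12 > 11 [met]
  Stage I.2 carried; the final stage is satisfied.
With every stage satisfied, the carrier prevails on this issue.
— Issue II —
Stage II.1 — burden on claimant; standard: a more-likely-than-not showing (weight exceeds 51).
    (d): 55 − 1 = 54 > 51 [met]
  Stage II.1 is satisfied; the onus moves to the carrier.
Stage II.2 — burden on carrier; standard: a scintilla of evidence (weight is at least 14).
    (e): 10 < 14 [not met]
    (f): 12 < 14 [not met]
  The carrier does not carry Stage II.2.
The claimant prevails on this issue.
Per-issue: Issue I → carrier; Issue II → claimant. The claimant must prevail on every issue; overall, the carrier prevails.

carrier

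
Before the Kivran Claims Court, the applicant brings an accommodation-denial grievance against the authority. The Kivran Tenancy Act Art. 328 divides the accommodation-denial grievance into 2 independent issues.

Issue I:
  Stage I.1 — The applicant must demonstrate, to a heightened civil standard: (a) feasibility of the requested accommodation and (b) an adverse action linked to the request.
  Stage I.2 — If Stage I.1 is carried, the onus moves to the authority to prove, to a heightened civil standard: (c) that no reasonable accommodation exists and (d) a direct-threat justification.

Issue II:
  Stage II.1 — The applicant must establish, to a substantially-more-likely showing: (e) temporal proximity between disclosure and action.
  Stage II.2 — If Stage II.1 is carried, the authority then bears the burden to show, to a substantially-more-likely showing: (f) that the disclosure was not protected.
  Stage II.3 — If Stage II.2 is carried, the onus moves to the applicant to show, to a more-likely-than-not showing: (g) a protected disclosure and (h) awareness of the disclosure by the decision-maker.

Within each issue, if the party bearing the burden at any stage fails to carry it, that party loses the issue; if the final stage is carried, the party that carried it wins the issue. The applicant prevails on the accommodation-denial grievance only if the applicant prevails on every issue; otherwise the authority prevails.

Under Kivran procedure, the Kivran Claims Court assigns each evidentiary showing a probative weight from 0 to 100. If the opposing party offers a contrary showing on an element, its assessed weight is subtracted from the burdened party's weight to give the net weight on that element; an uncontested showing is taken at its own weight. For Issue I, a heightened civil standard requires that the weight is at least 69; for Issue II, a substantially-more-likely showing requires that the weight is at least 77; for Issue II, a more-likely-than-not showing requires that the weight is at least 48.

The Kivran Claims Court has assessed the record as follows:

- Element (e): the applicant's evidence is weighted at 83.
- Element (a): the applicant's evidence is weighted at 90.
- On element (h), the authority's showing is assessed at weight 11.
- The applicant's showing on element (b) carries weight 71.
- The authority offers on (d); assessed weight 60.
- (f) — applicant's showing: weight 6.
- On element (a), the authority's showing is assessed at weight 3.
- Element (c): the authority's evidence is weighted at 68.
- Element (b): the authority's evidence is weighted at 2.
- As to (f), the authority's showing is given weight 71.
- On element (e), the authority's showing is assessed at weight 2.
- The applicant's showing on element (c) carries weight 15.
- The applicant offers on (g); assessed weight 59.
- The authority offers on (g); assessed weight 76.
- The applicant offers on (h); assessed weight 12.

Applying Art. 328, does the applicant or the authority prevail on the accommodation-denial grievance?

applicant

— Issue I —
Stage I.1 — burden on applicant; standard: a heightened civil standard (weight is at least 69).
    (a): 90 − 3 = 87 ≥ 69 [met]
    (b): 71 − 2 = 69 ≥ 69 [met]
  Stage I.1 is satisfied; the onus moves to the authority.
Stage I.2 — burden on authority; standard: a heightened civil standard (weight is at least 69).
    (c): 68 − 15 = 53 < 69 [not met]
    (d): 60 < 69 [not met]
  Stage I.2 not carried; the authority fails its burden.
The analysis ends at Stage I.2; the applicant prevails on this issue.
— Issue II —
Stage II.1 (applicant, a substantially-more-likely showing, weight is at least 77): (e) net 83−2=81 ≥ 77 — meets.
  All elements met. The burden passes to the authority.
Stage II.2 (authority, a substantially-more-likely showing, weight is at least 77): (f) net 71−6=65 < 77 — fails.
  Stage II.2 not carried; the authority fails its burden.
So the applicant prevails on this issue.
Per-issue: Issue I → applicant; Issue II → applicant. The applicant must prevail on every issue; overall, the applicant prevails.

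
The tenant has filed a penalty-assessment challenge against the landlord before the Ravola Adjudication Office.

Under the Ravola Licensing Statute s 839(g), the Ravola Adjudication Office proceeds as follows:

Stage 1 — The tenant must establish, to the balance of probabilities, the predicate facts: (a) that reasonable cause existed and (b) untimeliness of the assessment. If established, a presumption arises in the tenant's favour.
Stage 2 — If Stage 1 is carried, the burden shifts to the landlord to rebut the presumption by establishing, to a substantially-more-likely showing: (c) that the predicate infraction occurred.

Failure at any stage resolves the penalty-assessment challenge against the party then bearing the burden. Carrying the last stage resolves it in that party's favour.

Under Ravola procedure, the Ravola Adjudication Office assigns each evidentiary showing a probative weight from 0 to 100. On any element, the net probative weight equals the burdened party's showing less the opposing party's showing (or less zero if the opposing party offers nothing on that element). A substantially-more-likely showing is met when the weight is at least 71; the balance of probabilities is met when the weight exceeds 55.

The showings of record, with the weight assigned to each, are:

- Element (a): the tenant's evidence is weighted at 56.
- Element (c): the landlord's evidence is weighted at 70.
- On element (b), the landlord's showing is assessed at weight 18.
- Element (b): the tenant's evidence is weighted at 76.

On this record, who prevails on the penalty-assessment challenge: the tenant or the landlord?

tenant

Stage 1 (tenant, the balance of probabilities, weight exceeds 55): (a) 56 > 55 — meets; (b) net 76−18=58 > 55 — meets.
  The tenant carries Stage 1; the landlord now bears the burden.
Stage 2 (landlord, a substantially-more-likely showing, weight is at least 71): (c) 70 < 71 — fails.
  Not every element is met, so the landlord fails to carry Stage 2.
The tenant prevails.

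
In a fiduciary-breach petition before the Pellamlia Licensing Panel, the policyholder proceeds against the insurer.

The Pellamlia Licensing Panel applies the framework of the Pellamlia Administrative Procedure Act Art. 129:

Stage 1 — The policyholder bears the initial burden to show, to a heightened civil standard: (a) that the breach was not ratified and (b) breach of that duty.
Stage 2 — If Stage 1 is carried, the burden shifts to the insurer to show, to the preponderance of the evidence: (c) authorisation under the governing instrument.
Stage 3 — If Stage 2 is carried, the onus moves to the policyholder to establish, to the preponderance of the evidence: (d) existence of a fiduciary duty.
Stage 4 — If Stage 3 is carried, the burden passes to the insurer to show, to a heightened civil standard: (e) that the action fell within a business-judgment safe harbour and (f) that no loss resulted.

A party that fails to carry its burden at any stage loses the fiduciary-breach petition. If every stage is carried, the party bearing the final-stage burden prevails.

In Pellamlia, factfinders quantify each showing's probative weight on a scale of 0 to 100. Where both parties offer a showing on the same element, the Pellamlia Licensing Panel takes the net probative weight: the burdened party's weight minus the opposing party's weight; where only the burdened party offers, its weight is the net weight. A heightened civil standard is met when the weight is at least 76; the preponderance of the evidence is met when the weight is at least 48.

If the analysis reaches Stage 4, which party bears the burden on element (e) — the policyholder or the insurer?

Stage 4's rule assigns the burden to the insurer (to a heightened civil standard).

insurer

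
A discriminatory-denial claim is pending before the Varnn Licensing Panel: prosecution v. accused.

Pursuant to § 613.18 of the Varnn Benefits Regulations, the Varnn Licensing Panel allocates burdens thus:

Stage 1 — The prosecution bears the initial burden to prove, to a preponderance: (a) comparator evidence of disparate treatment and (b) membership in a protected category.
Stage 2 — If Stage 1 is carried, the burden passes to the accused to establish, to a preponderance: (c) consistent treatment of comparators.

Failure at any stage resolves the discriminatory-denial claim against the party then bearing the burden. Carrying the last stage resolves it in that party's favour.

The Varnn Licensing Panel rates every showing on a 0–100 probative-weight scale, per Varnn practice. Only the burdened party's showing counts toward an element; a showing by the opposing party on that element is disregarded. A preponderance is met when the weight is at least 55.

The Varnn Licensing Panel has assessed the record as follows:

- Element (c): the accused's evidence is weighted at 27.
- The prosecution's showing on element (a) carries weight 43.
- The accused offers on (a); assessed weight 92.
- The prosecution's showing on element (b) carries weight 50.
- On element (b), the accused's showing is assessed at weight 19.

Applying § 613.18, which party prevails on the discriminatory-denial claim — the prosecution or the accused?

accused

At Stage 1 the prosecution must meet a preponderance (weight is at least 55): on (a) the weight is 43 (the accused's 92 is given no effect), < 55, so (a) does not meet the standard; on (b) the weight is 50 (the accused's 19 is given no effect), < 55, so (b) does not meet the standard.
  Not every element is met, so the prosecution fails to carry Stage 1.
The accused prevails.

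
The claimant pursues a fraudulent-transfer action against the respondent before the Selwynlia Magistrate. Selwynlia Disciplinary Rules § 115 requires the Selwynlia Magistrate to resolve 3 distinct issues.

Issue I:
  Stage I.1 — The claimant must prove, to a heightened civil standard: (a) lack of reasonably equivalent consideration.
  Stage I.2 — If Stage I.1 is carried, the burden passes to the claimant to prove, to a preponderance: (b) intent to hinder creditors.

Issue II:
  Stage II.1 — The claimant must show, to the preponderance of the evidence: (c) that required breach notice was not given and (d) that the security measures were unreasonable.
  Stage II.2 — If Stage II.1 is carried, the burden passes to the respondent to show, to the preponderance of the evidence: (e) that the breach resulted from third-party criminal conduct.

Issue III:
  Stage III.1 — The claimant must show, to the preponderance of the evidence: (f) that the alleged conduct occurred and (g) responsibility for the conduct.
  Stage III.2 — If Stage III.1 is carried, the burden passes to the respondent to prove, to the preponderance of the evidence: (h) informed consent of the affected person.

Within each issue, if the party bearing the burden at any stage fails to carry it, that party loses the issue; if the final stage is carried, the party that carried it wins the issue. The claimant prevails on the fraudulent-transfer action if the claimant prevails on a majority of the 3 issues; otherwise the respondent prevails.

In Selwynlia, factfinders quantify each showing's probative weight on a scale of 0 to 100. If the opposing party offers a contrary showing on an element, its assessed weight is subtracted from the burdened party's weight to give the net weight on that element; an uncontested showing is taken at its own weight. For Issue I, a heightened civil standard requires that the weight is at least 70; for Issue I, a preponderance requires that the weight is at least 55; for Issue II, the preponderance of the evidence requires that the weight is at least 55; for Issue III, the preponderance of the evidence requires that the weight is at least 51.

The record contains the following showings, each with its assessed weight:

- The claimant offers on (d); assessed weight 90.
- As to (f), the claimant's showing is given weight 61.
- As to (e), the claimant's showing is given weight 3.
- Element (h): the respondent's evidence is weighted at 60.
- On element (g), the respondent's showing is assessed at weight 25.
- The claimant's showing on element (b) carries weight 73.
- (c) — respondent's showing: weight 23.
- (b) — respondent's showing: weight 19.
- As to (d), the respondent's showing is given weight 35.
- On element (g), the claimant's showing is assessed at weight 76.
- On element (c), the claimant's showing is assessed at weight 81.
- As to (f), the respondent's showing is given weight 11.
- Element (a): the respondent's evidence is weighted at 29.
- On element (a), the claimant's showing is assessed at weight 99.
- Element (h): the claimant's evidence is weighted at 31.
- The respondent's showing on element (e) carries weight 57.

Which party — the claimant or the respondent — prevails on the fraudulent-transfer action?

— Issue I —
Stage I.1 — burden on claimant; standard: a heightened civil standard (weight is at least 70).
    (a): 99 − 29 = 70 ≥ 70 [met]
  Stage I.1 is satisfied; the claimant continues to bear the burden.
Stage I.2 — burden on claimant; standard: a preponderance (weight is at least 55).
    (b): 73 − 19 = 54 < 55 [not met]
  The claimant does not carry Stage I.2.
The analysis ends at Stage I.2; the respondent prevails on this issue.
— Issue II —
Stage II.1 — burden on claimant; standard: the preponderance of the evidence (weight is at least 55).
    (c): 81 − 23 = 58 ≥ 55 [met]
    (d): 90 − 35 = 55 ≥ 55 [met]
  Stage II.1 carried; the burden shifts to the respondent.
Stage II.2 — burden on respondent; standard: the preponderance of the evidence (weight is at least 55).
    (e): 57 − 3 = 54 < 55 [not met]
  Not every element is met, so the respondent fails to carry Stage II.2.
The analysis ends at Stage II.2; the claimant prevails on this issue.
— Issue III —
Stage III.1 (claimant, the preponderance of the evidence, weight is at least 51): (f) net 61−11=50 < 51 — fails; (g) net 76−25=51 ≥ 51 — meets.
  The claimant does not carry Stage III.1.
So the respondent prevails on this issue.
Per-issue: Issue I → respondent; Issue II → claimant; Issue III → respondent. The claimant must prevail on a majority of issues; overall, the respondent prevails.

respondent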